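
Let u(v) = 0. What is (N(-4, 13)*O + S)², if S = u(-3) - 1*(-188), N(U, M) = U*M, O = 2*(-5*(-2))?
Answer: 725904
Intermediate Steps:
O = 20 (O = 2*10 = 20)
N(U, M) = M*U
S = 188 (S = 0 - 1*(-188) = 0 + 188 = 188)
(N(-4, 13)*O + S)² = ((13*(-4))*20 + 188)² = (-52*20 + 188)² = (-1040 + 188)² = (-852)² = 725904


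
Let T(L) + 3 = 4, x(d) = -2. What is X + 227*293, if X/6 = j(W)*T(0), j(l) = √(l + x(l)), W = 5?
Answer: 66511 + 6*√3 ≈ 66521.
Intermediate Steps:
T(L) = 1 (T(L) = -3 + 4 = 1)
j(l) = √(-2 + l) (j(l) = √(l - 2) = √(-2 + l))
X = 6*√3 (X = 6*(√(-2 + 5)*1) = 6*(√3*1) = 6*√3 ≈ 10.392)
X + 227*293 = 6*√3 + 227*293 = 6*√3 + 66511 = 66511 + 6*√3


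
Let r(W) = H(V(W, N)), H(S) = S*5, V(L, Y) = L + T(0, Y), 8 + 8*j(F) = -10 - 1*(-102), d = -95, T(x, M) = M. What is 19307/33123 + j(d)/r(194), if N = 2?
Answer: 5505329/9274440 ≈ 0.59360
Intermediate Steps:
j(F) = 21/2 (j(F) = -1 + (-10 - 1*(-102))/8 = -1 + (-10 + 102)/8 = -1 + (⅛)*92 = -1 + 23/2 = 21/2)
V(L, Y) = L + Y
H(S) = 5*S
r(W) = 10 + 5*W (r(W) = 5*(W + 2) = 5*(2 + W) = 10 + 5*W)
19307/33123 + j(d)/r(194) = 19307/33123 + 21/(2*(10 + 5*194)) = 19307*(1/33123) + 21/(2*(10 + 970)) = 19307/33123 + (21/2)/980 = 19307/33123 + (21/2)*(1/980) = 19307/33123 + 3/280 = 5505329/9274440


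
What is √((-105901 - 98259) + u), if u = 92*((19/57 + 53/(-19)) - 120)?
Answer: 4*I*√43744935/57 ≈ 464.14*I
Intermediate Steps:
u = -642160/57 (u = 92*((19*(1/57) + 53*(-1/19)) - 120) = 92*((⅓ - 53/19) - 120) = 92*(-140/57 - 120) = 92*(-6980/57) = -642160/57 ≈ -11266.)
√((-105901 - 98259) + u) = √((-105901 - 98259) - 642160/57) = √(-204160 - 642160/57) = √(-12279280/57) = 4*I*√43744935/57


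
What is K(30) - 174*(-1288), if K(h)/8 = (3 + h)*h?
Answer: 232032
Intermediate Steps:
K(h) = 8*h*(3 + h) (K(h) = 8*((3 + h)*h) = 8*(h*(3 + h)) = 8*h*(3 + h))
K(30) - 174*(-1288) = 8*30*(3 + 30) - 174*(-1288) = 8*30*33 + 224112 = 7920 + 224112 = 232032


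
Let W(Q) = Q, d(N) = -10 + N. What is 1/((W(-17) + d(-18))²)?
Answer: 1/2025 ≈ 0.00049383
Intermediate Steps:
1/((W(-17) + d(-18))²) = 1/((-17 + (-10 - 18))²) = 1/((-17 - 28)²) = 1/((-45)²) = 1/2025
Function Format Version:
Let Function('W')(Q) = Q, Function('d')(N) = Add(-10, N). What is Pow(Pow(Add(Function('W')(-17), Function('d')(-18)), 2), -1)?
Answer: Rational(1, 2025) ≈ 0.00049383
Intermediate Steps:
Pow(Pow(Add(Function('W')(-17), Function('d')(-18)), 2), -1) = Pow(Pow(Add(-17, Add(-10, -18)), 2), -1) = Pow(Pow(Add(-17, -28), 2), -1) = Pow(Pow(-45, 2), -1) = Pow(2025, -1) = Rational(1, 2025)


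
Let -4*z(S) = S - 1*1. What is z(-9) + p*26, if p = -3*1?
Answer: -151/2 ≈ -75.500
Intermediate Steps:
p = -3
z(S) = ¼ - S/4 (z(S) = -(S - 1*1)/4 = -(S - 1)/4 = -(-1 + S)/4 = ¼ - S/4)
z(-9) + p*26 = (¼ - ¼*(-9)) - 3*26 = (¼ + 9/4) - 78 = 5/2 - 78 = -151/2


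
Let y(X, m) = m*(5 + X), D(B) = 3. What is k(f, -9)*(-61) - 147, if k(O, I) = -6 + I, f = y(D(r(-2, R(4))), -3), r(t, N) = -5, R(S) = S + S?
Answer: 768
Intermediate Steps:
R(S) = 2*S
f = -24 (f = -3*(5 + 3) = -3*8 = -24)
k(f, -9)*(-61) - 147 = (-6 - 9)*(-61) - 147 = -15*(-61) - 147 = 915 - 147 = 768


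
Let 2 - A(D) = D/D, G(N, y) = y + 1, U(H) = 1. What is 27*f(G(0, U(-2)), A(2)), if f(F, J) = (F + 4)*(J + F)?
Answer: 486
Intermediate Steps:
G(N, y) = 1 + y
A(D) = 1 (A(D) = 2 - D/D = 2 - 1*1 = 2 - 1 = 1)
f(F, J) = (4 + F)*(F + J)
27*f(G(0, U(-2)), A(2)) = 27*((1 + 1)**2 + 4*(1 + 1) + 4*1 + (1 + 1)*1) = 27*(2**2 + 4*2 + 4 + 2*1) = 27*(4 + 8 + 4 + 2) = 27*18 = 486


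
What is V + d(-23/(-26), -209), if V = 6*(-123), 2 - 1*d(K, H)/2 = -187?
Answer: -360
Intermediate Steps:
d(K, H) = 378 (d(K, H) = 4 - 2*(-187) = 4 + 374 = 378)
V = -738
V + d(-23/(-26), -209) = -738 + 378 = -360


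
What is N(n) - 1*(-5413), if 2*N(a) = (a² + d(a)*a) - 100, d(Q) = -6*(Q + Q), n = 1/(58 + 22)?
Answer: 68646389/12800 ≈ 5363.0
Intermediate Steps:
n = 1/80 ≈ 0.012500
d(Q) = -12*Q
N(a) = -50 - 11*a²/2 (N(a) = ((a² + (-12*a)*a) - 100)/2 = ((a² - 12*a²) - 100)/2 = (-11*a² - 100)/2 = (-100 - 11*a²)/2 = -50 - 11*a²/2)
N(n) - 1*(-5413) = (-50 - 11*(1/80)²/2) - 1*(-5413) = (-50 - 11/2*1/6400) + 5413 = (-50 - 11/12800) + 5413 = -640011/12800 + 5413 = 68646389/12800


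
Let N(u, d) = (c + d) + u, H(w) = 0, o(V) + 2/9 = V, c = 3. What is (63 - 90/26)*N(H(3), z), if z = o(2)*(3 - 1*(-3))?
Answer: 10578/13 ≈ 813.69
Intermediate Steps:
o(V) = -2/9 + V
z = 32/3 (z = (-2/9 + 2)*(3 - 1*(-3)) = 16*(3 + 3)/9 = (16/9)*6 = 32/3 ≈ 10.667)
N(u, d) = 3 + d + u (N(u, d) = (3 + d) + u = 3 + d + u)
(63 - 90/26)*N(H(3), z) = (63 - 90/26)*(3 + 32/3 + 0) = (63 - 90*1/26)*(41/3) = (63 - 45/13)*(41/3) = (774/13)*(41/3) = 10578/13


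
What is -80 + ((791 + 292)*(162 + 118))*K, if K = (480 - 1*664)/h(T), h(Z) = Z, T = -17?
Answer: 55794800/17 ≈ 3.2820e+6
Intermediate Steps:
K = 184/17 (K = (480 - 1*664)/(-17) = (480 - 664)*(-1/17) = -184*(-1/17) = 184/17 ≈ 10.824)
-80 + ((791 + 292)*(162 + 118))*K = -80 + ((791 + 292)*(162 + 118))*(184/17) = -80 + (1083*280)*(184/17) = -80 + 303240*(184/17) = -80 + 55796160/17 = 55794800/17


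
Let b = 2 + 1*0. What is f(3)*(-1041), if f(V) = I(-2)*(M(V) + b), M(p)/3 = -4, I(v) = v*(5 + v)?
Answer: -62460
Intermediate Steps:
M(p) = -12 (M(p) = 3*(-4) = -12)
b = 2 (b = 2 + 0 = 2)
f(V) = 60 (f(V) = (-2*(5 - 2))*(-12 + 2) = -2*3*(-10) = -6*(-10) = 60)
f(3)*(-1041) = 60*(-1041) = -62460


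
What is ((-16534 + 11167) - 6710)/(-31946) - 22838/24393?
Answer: -434988487/779258778 ≈ -0.55821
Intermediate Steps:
((-16534 + 11167) - 6710)/(-31946) - 22838/24393 = (-5367 - 6710)*(-1/31946) - 22838*1/24393 = -12077*(-1/31946) - 22838/24393 = 12077/31946 - 22838/24393 = -434988487/779258778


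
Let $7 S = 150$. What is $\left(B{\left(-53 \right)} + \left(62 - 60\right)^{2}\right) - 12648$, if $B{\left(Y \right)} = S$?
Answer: $- \frac{88358}{7} \approx -12623.0$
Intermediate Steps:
$S = \frac{150}{7}$ ($S = \frac{1}{7} \cdot 150 = \frac{150}{7} \approx 21.429$)
$B{\left(Y \right)} = \frac{150}{7}$
$\left(B{\left(-53 \right)} + \left(62 - 60\right)^{2}\right) - 12648 = \left(\frac{150}{7} + \left(62 - 60\right)^{2}\right) - 12648 = \left(\frac{150}{7} + 2^{2}\right) - 12648 = \left(\frac{150}{7} + 4\right) - 12648 = \frac{178}{7} - 12648 = - \frac{88358}{7}$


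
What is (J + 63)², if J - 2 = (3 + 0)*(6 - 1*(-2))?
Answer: 7921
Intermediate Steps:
J = 26 (J = 2 + (3 + 0)*(6 - 1*(-2)) = 2 + 3*(6 + 2) = 2 + 3*8 = 2 + 24 = 26)
(J + 63)² = (26 + 63)² = 89² = 7921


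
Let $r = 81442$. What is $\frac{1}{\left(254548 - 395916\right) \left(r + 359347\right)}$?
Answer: $- \frac{1}{62313459352} \approx -1.6048 \cdot 10^{-11}$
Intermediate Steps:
$\frac{1}{\left(254548 - 395916\right) \left(r + 359347\right)} = \frac{1}{\left(254548 - 395916\right) \left(81442 + 359347\right)} = \frac{1}{\left(-141368\right) 440789} = \frac{1}{-62313459352} = - \frac{1}{62313459352}$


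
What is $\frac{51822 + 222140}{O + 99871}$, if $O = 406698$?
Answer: $\frac{273962}{506569} \approx 0.54082$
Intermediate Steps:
$\frac{51822 + 222140}{O + 99871} = \frac{51822 + 222140}{406698 + 99871} = \frac{273962}{506569}$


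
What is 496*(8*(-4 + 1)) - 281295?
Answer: -293199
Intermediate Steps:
496*(8*(-4 + 1)) - 281295 = 496*(8*(-3)) - 281295 = 496*(-24) - 281295 = -11904 - 281295 = -293199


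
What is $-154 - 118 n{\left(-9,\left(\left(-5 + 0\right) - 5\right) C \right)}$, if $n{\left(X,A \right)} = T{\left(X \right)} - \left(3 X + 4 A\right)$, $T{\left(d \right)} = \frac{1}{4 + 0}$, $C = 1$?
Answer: $- \frac{16179}{2} \approx -8089.5$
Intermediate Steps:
$T{\left(d \right)} = \frac{1}{4}$
$n{\left(X,A \right)} = \frac{1}{4} - 4 A - 3 X$ ($n{\left(X,A \right)} = \frac{1}{4} - \left(3 X + 4 A\right) = \frac{1}{4} - 4 A - 3 X$)
$-154 - 118 n{\left(-9,\left(\left(-5 + 0\right) - 5\right) C \right)} = -154 - 118 \left(\frac{1}{4} - 4 \left(\left(-5 + 0\right) - 5\right) 1 - -27\right) = -154 - 118 \left(\frac{1}{4} - 4 \left(-5 - 5\right) 1 + 27\right) = -154 - 118 \left(\frac{1}{4} - 4 \left(\left(-10\right) 1\right) + 27\right) = -154 - 118 \left(\frac{1}{4} - -40 + 27\right) = -154 - 118 \left(\frac{1}{4} + 40 + 27\right) = -154 - \frac{15871}{2} = - \frac{16179}{2}$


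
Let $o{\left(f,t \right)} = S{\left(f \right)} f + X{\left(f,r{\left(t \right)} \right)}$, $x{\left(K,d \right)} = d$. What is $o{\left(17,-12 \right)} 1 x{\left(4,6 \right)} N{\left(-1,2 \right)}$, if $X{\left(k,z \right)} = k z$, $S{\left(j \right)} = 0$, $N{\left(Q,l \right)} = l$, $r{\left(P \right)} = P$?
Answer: $-2448$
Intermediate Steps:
$o{\left(f,t \right)} = f t$ ($o{\left(f,t \right)} = 0 f + f t = 0 + f t = f t$)
$o{\left(17,-12 \right)} 1 x{\left(4,6 \right)} N{\left(-1,2 \right)} = 17 \left(-12\right) 1 \cdot 6 \cdot 2 = - 204 \cdot 6 \cdot 2 = \left(-204\right) 12 = -2448$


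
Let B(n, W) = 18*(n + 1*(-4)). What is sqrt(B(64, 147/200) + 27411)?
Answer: sqrt(28491) ≈ 168.79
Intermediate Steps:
B(n, W) = -72 + 18*n (B(n, W) = 18*(n - 4) = 18*(-4 + n) = -72 + 18*n)
sqrt(B(64, 147/200) + 27411) = sqrt((-72 + 18*64) + 27411) = sqrt((-72 + 1152) + 27411) = sqrt(1080 + 27411) = sqrt(28491)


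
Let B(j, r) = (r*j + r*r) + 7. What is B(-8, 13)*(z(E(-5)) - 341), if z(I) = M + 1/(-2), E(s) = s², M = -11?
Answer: -25380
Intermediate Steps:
B(j, r) = 7 + r² + j*r (B(j, r) = (j*r + r²) + 7 = (r² + j*r) + 7 = 7 + r² + j*r)
z(I) = -23/2 (z(I) = -11 + 1/(-2) = -11 - ½ = -23/2)
B(-8, 13)*(z(E(-5)) - 341) = (7 + 13² - 8*13)*(-23/2 - 341) = (7 + 169 - 104)*(-705/2) = 72*(-705/2) = -25380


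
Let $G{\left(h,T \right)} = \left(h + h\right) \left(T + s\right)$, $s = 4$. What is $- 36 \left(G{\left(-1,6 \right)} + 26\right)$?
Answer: $-216$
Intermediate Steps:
$G{\left(h,T \right)} = 2 h \left(4 + T\right)$ ($G{\left(h,T \right)} = \left(h + h\right) \left(T + 4\right) = 2 h \left(4 + T\right)$)
$- 36 \left(G{\left(-1,6 \right)} + 26\right) = - 36 \left(2 \left(-1\right) \left(4 + 6\right) + 26\right) = - 36 \left(2 \left(-1\right) 10 + 26\right) = - 36 \left(-20 + 26\right) = \left(-36\right) 6 = -216$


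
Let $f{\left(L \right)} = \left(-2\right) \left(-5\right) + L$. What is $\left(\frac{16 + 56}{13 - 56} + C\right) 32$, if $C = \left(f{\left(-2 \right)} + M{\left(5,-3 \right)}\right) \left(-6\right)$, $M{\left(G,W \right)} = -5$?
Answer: $- \frac{27072}{43} \approx -629.58$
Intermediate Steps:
$f{\left(L \right)} = 10 + L$
$C = -18$ ($C = \left(\left(10 - 2\right) - 5\right) \left(-6\right) = \left(8 - 5\right) \left(-6\right) = 3 \left(-6\right) = -18$)
$\left(\frac{16 + 56}{13 - 56} + C\right) 32 = \left(\frac{16 + 56}{13 - 56} - 18\right) 32 = \left(\frac{72}{-43} - 18\right) 32 = \left(72 \left(- \frac{1}{43}\right) - 18\right) 32 = \left(- \frac{72}{43} - 18\right) 32 = \left(- \frac{846}{43}\right) 32 = - \frac{27072}{43}$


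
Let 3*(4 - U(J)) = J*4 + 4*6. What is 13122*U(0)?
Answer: -52488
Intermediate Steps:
U(J) = -4 - 4*J/3 (U(J) = 4 - (J*4 + 4*6)/3 = 4 - (4*J + 24)/3 = 4 - (24 + 4*J)/3 = 4 + (-8 - 4*J/3) = -4 - 4*J/3)
13122*U(0) = 13122*(-4 - 4/3*0) = 13122*(-4 + 0) = 13122*(-4) = -52488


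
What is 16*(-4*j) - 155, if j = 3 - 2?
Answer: -219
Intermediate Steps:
j = 1
16*(-4*j) - 155 = 16*(-4*1) - 155 = 16*(-4) - 155 = -64 - 155 = -219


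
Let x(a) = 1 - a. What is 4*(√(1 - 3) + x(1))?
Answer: 4*I*√2 ≈ 5.6569*I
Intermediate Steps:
4*(√(1 - 3) + x(1)) = 4*(√(1 - 3) + (1 - 1*1)) = 4*(√(-2) + (1 - 1)) = 4*(I*√2 + 0) = 4*(I*√2) = 4*I*√2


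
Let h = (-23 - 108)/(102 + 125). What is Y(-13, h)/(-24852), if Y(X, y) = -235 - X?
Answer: 37/4142 ≈ 0.0089329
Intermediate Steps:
h = -131/227 ≈ -0.57709
Y(-13, h)/(-24852) = (-235 - 1*(-13))/(-24852) = (-235 + 13)*(-1/24852) = -222*(-1/24852) = 37/4142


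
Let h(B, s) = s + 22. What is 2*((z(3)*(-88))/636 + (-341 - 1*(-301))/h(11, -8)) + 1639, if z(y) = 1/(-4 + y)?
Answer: 1818155/1113 ≈ 1633.6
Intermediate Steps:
h(B, s) = 22 + s
2*((z(3)*(-88))/636 + (-341 - 1*(-301))/h(11, -8)) + 1639 = 2*((-88/(-4 + 3))/636 + (-341 - 1*(-301))/(22 - 8)) + 1639 = 2*((-88/(-1))*(1/636) + (-341 + 301)/14) + 1639 = 2*(-1*(-88)*(1/636) - 40*1/14) + 1639 = 2*(88*(1/636) - 20/7) + 1639 = 2*(22/159 - 20/7) + 1639 = 2*(-3026/1113) + 1639 = -6052/1113 + 1639 = 1818155/1113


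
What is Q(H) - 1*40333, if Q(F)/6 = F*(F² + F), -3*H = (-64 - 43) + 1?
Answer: 2086451/9 ≈ 2.3183e+5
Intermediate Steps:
H = 106/3 (H = -((-64 - 43) + 1)/3 = -(-107 + 1)/3 = -⅓*(-106) = 106/3 ≈ 35.333)
Q(F) = 6*F*(F + F²) (Q(F) = 6*(F*(F² + F)) = 6*(F*(F + F²)) = 6*F*(F + F²))
Q(H) - 1*40333 = 6*(106/3)²*(1 + 106/3) - 1*40333 = 6*(11236/9)*(109/3) - 40333 = 2449448/9 - 40333 = 2086451/9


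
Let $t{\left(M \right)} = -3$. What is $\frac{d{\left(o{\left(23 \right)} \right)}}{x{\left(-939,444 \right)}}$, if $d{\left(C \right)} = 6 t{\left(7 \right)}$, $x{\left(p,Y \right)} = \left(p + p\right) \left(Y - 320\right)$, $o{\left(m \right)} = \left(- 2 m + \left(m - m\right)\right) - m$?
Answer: $\frac{3}{38812} \approx 7.7296 \cdot 10^{-5}$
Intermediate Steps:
$o{\left(m \right)} = - 3 m$ ($o{\left(m \right)} = \left(- 2 m + 0\right) - m = - 2 m - m = - 3 m$)
$x{\left(p,Y \right)} = 2 p \left(-320 + Y\right)$
$d{\left(C \right)} = -18$ ($d{\left(C \right)} = 6 \left(-3\right) = -18$)
$\frac{d{\left(o{\left(23 \right)} \right)}}{x{\left(-939,444 \right)}} = - \frac{18}{2 \left(-939\right) \left(-320 + 444\right)} = - \frac{18}{2 \left(-939\right) 124} = - \frac{18}{-232872} = \left(-18\right) \left(- \frac{1}{232872}\right) = \frac{3}{38812}$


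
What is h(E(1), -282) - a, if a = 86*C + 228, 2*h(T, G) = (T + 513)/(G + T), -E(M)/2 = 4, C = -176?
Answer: 1729227/116 ≈ 14907.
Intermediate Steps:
E(M) = -8 (E(M) = -2*4 = -8)
h(T, G) = (513 + T)/(2*(G + T)) (h(T, G) = ((T + 513)/(G + T))/2 = ((513 + T)/(G + T))/2 = (513 + T)/(2*(G + T)))
a = -14908 (a = 86*(-176) + 228 = -15136 + 228 = -14908)
h(E(1), -282) - a = (513 - 8)/(2*(-282 - 8)) - 1*(-14908) = (1/2)*505/(-290) + 14908 = (1/2)*(-1/290)*505 + 14908 = -101/116 + 14908 = 1729227/116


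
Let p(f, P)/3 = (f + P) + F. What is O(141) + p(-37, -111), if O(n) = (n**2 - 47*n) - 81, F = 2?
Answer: 12735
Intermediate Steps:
O(n) = -81 + n**2 - 47*n
p(f, P) = 6 + 3*P + 3*f (p(f, P) = 3*((f + P) + 2) = 3*((P + f) + 2) = 3*(2 + P + f) = 6 + 3*P + 3*f)
O(141) + p(-37, -111) = (-81 + 141**2 - 47*141) + (6 + 3*(-111) + 3*(-37)) = (-81 + 19881 - 6627) + (6 - 333 - 111) = 13173 - 438 = 12735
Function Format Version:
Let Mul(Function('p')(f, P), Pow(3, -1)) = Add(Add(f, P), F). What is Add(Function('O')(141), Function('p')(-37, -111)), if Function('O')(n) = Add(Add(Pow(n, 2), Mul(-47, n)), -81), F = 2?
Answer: 12735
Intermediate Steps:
Function('O')(n) = Add(-81, Pow(n, 2), Mul(-47, n))
Function('p')(f, P) = Add(6, Mul(3, P), Mul(3, f)) (Function('p')(f, P) = Mul(3, Add(Add(f, P), 2)) = Mul(3, Add(Add(P, f), 2)) = Mul(3, Add(2, P, f)) = Add(6, Mul(3, P), Mul(3, f)))
Add(Function('O')(141), Function('p')(-37, -111)) = Add(Add(-81, Pow(141, 2), Mul(-47, 141)), Add(6, Mul(3, -111), Mul(3, -37))) = Add(Add(-81, 19881, -6627), Add(6, -333, -111)) = Add(13173, -438) = 12735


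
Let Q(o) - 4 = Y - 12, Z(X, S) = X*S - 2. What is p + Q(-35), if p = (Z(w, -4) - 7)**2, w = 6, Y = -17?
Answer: 1064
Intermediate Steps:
Z(X, S) = -2 + S*X (Z(X, S) = S*X - 2 = -2 + S*X)
Q(o) = -25 (Q(o) = 4 + (-17 - 12) = 4 - 29 = -25)
p = 1089 (p = ((-2 - 4*6) - 7)**2 = ((-2 - 24) - 7)**2 = (-26 - 7)**2 = (-33)**2 = 1089)
p + Q(-35) = 1089 - 25 = 1064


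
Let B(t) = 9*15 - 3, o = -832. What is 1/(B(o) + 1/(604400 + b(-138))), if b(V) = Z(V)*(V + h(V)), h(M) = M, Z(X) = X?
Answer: 642488/84808417 ≈ 0.0075758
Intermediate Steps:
b(V) = 2*V**2 (b(V) = V*(V + V) = V*(2*V) = 2*V**2)
B(t) = 132 (B(t) = 135 - 3 = 132)
1/(B(o) + 1/(604400 + b(-138))) = 1/(132 + 1/(604400 + 2*(-138)**2)) = 1/(132 + 1/(604400 + 2*19044)) = 1/(132 + 1/(604400 + 38088)) = 1/(132 + 1/642488) = 1/(84808417/642488) = 642488/84808417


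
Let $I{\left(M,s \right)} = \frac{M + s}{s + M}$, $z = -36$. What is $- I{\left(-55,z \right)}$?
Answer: $-1$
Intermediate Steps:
$I{\left(M,s \right)} = 1$ ($I{\left(M,s \right)} = \frac{M + s}{M + s} = 1$)
$- I{\left(-55,z \right)} = \left(-1\right) 1 = -1$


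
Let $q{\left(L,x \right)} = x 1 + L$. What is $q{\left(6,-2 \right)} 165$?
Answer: $660$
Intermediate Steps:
$q{\left(L,x \right)} = L + x$ ($q{\left(L,x \right)} = x + L = L + x$)
$q{\left(6,-2 \right)} 165 = \left(6 - 2\right) 165 = 4 \cdot 165 = 660$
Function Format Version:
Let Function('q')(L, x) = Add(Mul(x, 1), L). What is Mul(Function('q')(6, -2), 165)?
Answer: 660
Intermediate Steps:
Function('q')(L, x) = Add(L, x) (Function('q')(L, x) = Add(x, L) = Add(L, x))
Mul(Function('q')(6, -2), 165) = Mul(Add(6, -2), 165) = Mul(4, 165) = 660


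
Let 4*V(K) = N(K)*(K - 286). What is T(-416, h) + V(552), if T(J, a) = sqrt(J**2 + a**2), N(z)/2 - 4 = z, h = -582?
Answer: 73948 + 2*sqrt(127945) ≈ 74663.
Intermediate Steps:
N(z) = 8 + 2*z
V(K) = (-286 + K)*(8 + 2*K)/4 (V(K) = ((8 + 2*K)*(K - 286))/4 = ((8 + 2*K)*(-286 + K))/4 = ((-286 + K)*(8 + 2*K))/4 = (-286 + K)*(8 + 2*K)/4)
T(-416, h) + V(552) = sqrt((-416)**2 + (-582)**2) + (-286 + 552)*(4 + 552)/2 = sqrt(173056 + 338724) + (1/2)*266*556 = sqrt(511780) + 73948 = 2*sqrt(127945) + 73948 = 73948 + 2*sqrt(127945)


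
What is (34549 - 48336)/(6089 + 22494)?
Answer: -13787/28583 ≈ -0.48235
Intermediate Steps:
(34549 - 48336)/(6089 + 22494) = -13787/28583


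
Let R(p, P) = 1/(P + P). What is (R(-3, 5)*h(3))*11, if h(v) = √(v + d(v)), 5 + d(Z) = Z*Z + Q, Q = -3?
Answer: 11/5 ≈ 2.2000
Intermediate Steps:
R(p, P) = 1/(2*P)
d(Z) = -8 + Z² (d(Z) = -5 + (Z*Z - 3) = -5 + (Z² - 3) = -5 + (-3 + Z²) = -8 + Z²)
h(v) = √(-8 + v + v²) (h(v) = √(v + (-8 + v²)) = √(-8 + v + v²))
(R(-3, 5)*h(3))*11 = (((½)/5)*√(-8 + 3 + 3²))*11 = (((½)*(⅕))*√(-8 + 3 + 9))*11 = (√4/10)*11 = ((⅒)*2)*11 = (⅕)*11 = 11/5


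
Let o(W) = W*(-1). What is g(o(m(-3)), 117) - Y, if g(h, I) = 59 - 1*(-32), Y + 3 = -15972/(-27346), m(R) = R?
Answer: 10556/113 ≈ 93.416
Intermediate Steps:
Y = -273/113 (Y = -3 - 15972/(-27346) = -3 - 15972*(-1/27346) = -3 + 66/113 = -273/113 ≈ -2.4159)
o(W) = -W
g(h, I) = 91 (g(h, I) = 59 + 32 = 91)
g(o(m(-3)), 117) - Y = 91 - 1*(-273/113) = 91 + 273/113 = 10556/113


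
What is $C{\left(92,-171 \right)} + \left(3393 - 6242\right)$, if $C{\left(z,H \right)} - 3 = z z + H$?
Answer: $5447$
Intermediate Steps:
$C{\left(z,H \right)} = 3 + H + z^{2}$ ($C{\left(z,H \right)} = 3 + \left(z z + H\right) = 3 + \left(z^{2} + H\right) = 3 + \left(H + z^{2}\right) = 3 + H + z^{2}$)
$C{\left(92,-171 \right)} + \left(3393 - 6242\right) = \left(3 - 171 + 92^{2}\right) + \left(3393 - 6242\right) = \left(3 - 171 + 8464\right) - 2849 = 8296 - 2849 = 5447$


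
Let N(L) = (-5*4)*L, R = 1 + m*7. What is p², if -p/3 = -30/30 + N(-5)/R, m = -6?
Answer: 178929/1681 ≈ 106.44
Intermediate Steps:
R = -41 (R = 1 - 6*7 = 1 - 42 = -41)
N(L) = -20*L
p = 423/41 (p = -3*(-30/30 - 20*(-5)/(-41)) = -3*(-30*1/30 + 100*(-1/41)) = -3*(-1 - 100/41) = -3*(-141/41) = 423/41 ≈ 10.317)
p² = (423/41)² = 178929/1681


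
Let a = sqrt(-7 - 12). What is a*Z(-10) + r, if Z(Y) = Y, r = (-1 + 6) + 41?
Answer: 46 - 10*I*sqrt(19) ≈ 46.0 - 43.589*I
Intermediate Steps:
r = 46 (r = 5 + 41 = 46)
a = I*sqrt(19) (a = sqrt(-19) = I*sqrt(19) ≈ 4.3589*I)
a*Z(-10) + r = (I*sqrt(19))*(-10) + 46 = -10*I*sqrt(19) + 46 = 46 - 10*I*sqrt(19)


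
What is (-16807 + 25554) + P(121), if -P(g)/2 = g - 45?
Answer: 8595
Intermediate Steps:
P(g) = 90 - 2*g (P(g) = -2*(g - 45) = -2*(-45 + g) = 90 - 2*g)
(-16807 + 25554) + P(121) = (-16807 + 25554) + (90 - 2*121) = 8747 + (90 - 242) = 8747 - 152 = 8595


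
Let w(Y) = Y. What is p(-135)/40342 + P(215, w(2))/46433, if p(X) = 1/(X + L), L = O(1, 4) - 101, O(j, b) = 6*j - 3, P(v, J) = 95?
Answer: 892923737/436455620038 ≈ 0.0020459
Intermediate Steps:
O(j, b) = -3 + 6*j
L = -98 (L = (-3 + 6*1) - 101 = (-3 + 6) - 101 = 3 - 101 = -98)
p(X) = 1/(-98 + X) (p(X) = 1/(X - 98) = 1/(-98 + X))
p(-135)/40342 + P(215, w(2))/46433 = 1/(-98 - 135*40342) + 95/46433 = (1/40342)/(-233) + 95*(1/46433) = -1/233*1/40342 + 95/46433 = -1/9399686 + 95/46433 = 892923737/436455620038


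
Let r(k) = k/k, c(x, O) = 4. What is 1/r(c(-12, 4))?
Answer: 1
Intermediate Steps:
r(k) = 1
1/r(c(-12, 4)) = 1/1 = 1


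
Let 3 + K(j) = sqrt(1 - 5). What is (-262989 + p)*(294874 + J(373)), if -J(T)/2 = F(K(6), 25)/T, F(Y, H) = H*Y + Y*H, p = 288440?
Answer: 2799312274202/373 - 5090200*I/373 ≈ 7.5049e+9 - 13647.0*I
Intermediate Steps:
K(j) = -3 + 2*I (K(j) = -3 + sqrt(1 - 5) = -3 + sqrt(-4) = -3 + 2*I)
F(Y, H) = 2*H*Y (F(Y, H) = H*Y + H*Y = 2*H*Y)
J(T) = -2*(-150 + 100*I)/T (J(T) = -2*2*25*(-3 + 2*I)/T = -2*(-150 + 100*I)/T)
(-262989 + p)*(294874 + J(373)) = (-262989 + 288440)*(294874 + 100*(3 - 2*I)/373) = 25451*(294874 + 100*(1/373)*(3 - 2*I)) = 25451*(294874 + (300/373 - 200*I/373)) = 25451*(109988302/373 - 200*I/373) = 2799312274202/373 - 5090200*I/373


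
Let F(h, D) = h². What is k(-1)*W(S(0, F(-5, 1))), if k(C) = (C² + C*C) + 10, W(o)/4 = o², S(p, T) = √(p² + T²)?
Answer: 30000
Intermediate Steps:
S(p, T) = √(T² + p²)
W(o) = 4*o²
k(C) = 10 + 2*C² (k(C) = (C² + C²) + 10 = 2*C² + 10 = 10 + 2*C²)
k(-1)*W(S(0, F(-5, 1))) = (10 + 2*(-1)²)*(4*(√(((-5)²)² + 0²))²) = (10 + 2*1)*(4*(√(25² + 0))²) = (10 + 2)*(4*(√(625 + 0))²) = 12*(4*(√625)²) = 12*(4*25²) = 12*(4*625) = 12*2500 = 30000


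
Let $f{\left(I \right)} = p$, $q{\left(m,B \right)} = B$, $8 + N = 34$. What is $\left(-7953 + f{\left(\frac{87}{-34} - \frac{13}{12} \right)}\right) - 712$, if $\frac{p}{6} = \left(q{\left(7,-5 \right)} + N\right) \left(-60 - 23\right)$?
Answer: $-19123$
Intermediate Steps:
$N = 26$ ($N = -8 + 34 = 26$)
$p = -10458$ ($p = 6 \left(-5 + 26\right) \left(-60 - 23\right) = 6 \cdot 21 \left(-83\right) = 6 \left(-1743\right) = -10458$)
$f{\left(I \right)} = -10458$
$\left(-7953 + f{\left(\frac{87}{-34} - \frac{13}{12} \right)}\right) - 712 = \left(-7953 - 10458\right) - 712 = -18411 - 712 = -19123$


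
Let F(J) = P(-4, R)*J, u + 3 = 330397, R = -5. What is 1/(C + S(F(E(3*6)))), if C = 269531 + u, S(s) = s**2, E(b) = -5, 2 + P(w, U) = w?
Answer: 1/600825 ≈ 1.6644e-6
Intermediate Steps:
P(w, U) = -2 + w
u = 330394 (u = -3 + 330397 = 330394)
F(J) = -6*J (F(J) = (-2 - 4)*J = -6*J)
C = 599925 (C = 269531 + 330394 = 599925)
1/(C + S(F(E(3*6)))) = 1/(599925 + (-6*(-5))**2) = 1/(599925 + 30**2) = 1/(599925 + 900) = 1/600825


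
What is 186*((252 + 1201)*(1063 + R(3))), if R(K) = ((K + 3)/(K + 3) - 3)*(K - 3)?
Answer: 287284254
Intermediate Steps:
R(K) = 6 - 2*K (R(K) = ((3 + K)/(3 + K) - 3)*(-3 + K) = (1 - 3)*(-3 + K) = -2*(-3 + K) = 6 - 2*K)
186*((252 + 1201)*(1063 + R(3))) = 186*((252 + 1201)*(1063 + (6 - 2*3))) = 186*(1453*(1063 + (6 - 6))) = 186*(1453*(1063 + 0)) = 186*(1453*1063) = 186*1544539 = 287284254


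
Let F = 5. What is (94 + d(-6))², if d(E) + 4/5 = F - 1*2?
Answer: 231361/25 ≈ 9254.4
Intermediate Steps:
d(E) = 11/5 (d(E) = -⅘ + (5 - 1*2) = -⅘ + (5 - 2) = -⅘ + 3 = 11/5)
(94 + d(-6))² = (94 + 11/5)² = (481/5)² = 231361/25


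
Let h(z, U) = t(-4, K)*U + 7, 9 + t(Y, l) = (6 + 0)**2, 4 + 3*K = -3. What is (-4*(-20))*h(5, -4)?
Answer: -8080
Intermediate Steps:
K = -7/3 (K = -4/3 + (1/3)*(-3) = -4/3 - 1 = -7/3 ≈ -2.3333)
t(Y, l) = 27 (t(Y, l) = -9 + (6 + 0)**2 = -9 + 6**2 = -9 + 36 = 27)
h(z, U) = 7 + 27*U (h(z, U) = 27*U + 7 = 7 + 27*U)
(-4*(-20))*h(5, -4) = (-4*(-20))*(7 + 27*(-4)) = 80*(7 - 108) = 80*(-101) = -8080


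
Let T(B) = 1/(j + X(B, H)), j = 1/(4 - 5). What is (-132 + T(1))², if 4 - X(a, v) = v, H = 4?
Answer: 17689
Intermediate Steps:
X(a, v) = 4 - v
j = -1 (j = 1/(-1) = -1)
T(B) = -1 (T(B) = 1/(-1 + (4 - 1*4)) = 1/(-1 + (4 - 4)) = 1/(-1 + 0) = 1/(-1) = -1)
(-132 + T(1))² = (-132 - 1)² = (-133)² = 17689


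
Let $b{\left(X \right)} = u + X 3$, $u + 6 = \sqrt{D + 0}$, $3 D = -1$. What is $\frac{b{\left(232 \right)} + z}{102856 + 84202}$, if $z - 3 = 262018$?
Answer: $\frac{262711}{187058} + \frac{i \sqrt{3}}{561174} \approx 1.4044 + 3.0865 \cdot 10^{-6} i$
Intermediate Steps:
$D = - \frac{1}{3}$ ($D = \frac{1}{3} \left(-1\right) = - \frac{1}{3} \approx -0.33333$)
$u = -6 + \frac{i \sqrt{3}}{3}$ ($u = -6 + \sqrt{- \frac{1}{3} + 0} = -6 + \sqrt{- \frac{1}{3}} = -6 + \frac{i \sqrt{3}}{3} \approx -6.0 + 0.57735 i$)
$z = 262021$ ($z = 3 + 262018 = 262021$)
$b{\left(X \right)} = -6 + 3 X + \frac{i \sqrt{3}}{3}$ ($b{\left(X \right)} = \left(-6 + \frac{i \sqrt{3}}{3}\right) + X 3 = \left(-6 + \frac{i \sqrt{3}}{3}\right) + 3 X = -6 + 3 X + \frac{i \sqrt{3}}{3}$)
$\frac{b{\left(232 \right)} + z}{102856 + 84202} = \frac{\left(-6 + 3 \cdot 232 + \frac{i \sqrt{3}}{3}\right) + 262021}{102856 + 84202} = \frac{\left(-6 + 696 + \frac{i \sqrt{3}}{3}\right) + 262021}{187058} = \left(\left(690 + \frac{i \sqrt{3}}{3}\right) + 262021\right) \frac{1}{187058} = \left(262711 + \frac{i \sqrt{3}}{3}\right) \frac{1}{187058} = \frac{262711}{187058} + \frac{i \sqrt{3}}{561174}$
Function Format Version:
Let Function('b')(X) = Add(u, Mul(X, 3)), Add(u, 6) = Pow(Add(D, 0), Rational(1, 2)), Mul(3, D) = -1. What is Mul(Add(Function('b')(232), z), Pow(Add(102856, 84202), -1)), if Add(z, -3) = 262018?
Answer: Add(Rational(262711, 187058), Mul(Rational(1, 561174), I, Pow(3, Rational(1, 2)))) ≈ Add(1.4044, Mul(3.0865e-6, I))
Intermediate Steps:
D = Rational(-1, 3) (D = Mul(Rational(1, 3), -1) = Rational(-1, 3) ≈ -0.33333)
u = Add(-6, Mul(Rational(1, 3), I, Pow(3, Rational(1, 2)))) (u = Add(-6, Pow(Add(Rational(-1, 3), 0), Rational(1, 2))) = Add(-6, Pow(Rational(-1, 3), Rational(1, 2))) = Add(-6, Mul(Rational(1, 3), I, Pow(3, Rational(1, 2)))) ≈ Add(-6.0000, Mul(0.57735, I)))
z = 262021 (z = Add(3, 262018) = 262021)
Function('b')(X) = Add(-6, Mul(3, X), Mul(Rational(1, 3), I, Pow(3, Rational(1, 2)))) (Function('b')(X) = Add(Add(-6, Mul(Rational(1, 3), I, Pow(3, Rational(1, 2)))), Mul(X, 3)) = Add(Add(-6, Mul(Rational(1, 3), I, Pow(3, Rational(1, 2)))), Mul(3, X)) = Add(-6, Mul(3, X), Mul(Rational(1, 3), I, Pow(3, Rational(1, 2)))))
Mul(Add(Function('b')(232), z), Pow(Add(102856, 84202), -1)) = Mul(Add(Add(-6, Mul(3, 232), Mul(Rational(1, 3), I, Pow(3, Rational(1, 2)))), 262021), Pow(Add(102856, 84202), -1)) = Mul(Add(Add(-6, 696, Mul(Rational(1, 3), I, Pow(3, Rational(1, 2)))), 262021), Pow(187058, -1)) = Mul(Add(Add(690, Mul(Rational(1, 3), I, Pow(3, Rational(1, 2)))), 262021), Rational(1, 187058)) = Mul(Add(262711, Mul(Rational(1, 3), I, Pow(3, Rational(1, 2)))), Rational(1, 187058)) = Add(Rational(262711, 187058), Mul(Rational(1, 561174), I, Pow(3, Rational(1, 2))))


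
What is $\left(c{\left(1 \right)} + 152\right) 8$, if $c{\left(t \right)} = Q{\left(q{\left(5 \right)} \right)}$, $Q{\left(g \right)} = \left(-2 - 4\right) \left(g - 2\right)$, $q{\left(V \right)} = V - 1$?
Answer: $1120$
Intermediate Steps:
$q{\left(V \right)} = -1 + V$
$Q{\left(g \right)} = 12 - 6 g$ ($Q{\left(g \right)} = - 6 \left(-2 + g\right) = 12 - 6 g$)
$c{\left(t \right)} = -12$ ($c{\left(t \right)} = 12 - 6 \left(-1 + 5\right) = 12 - 24 = -12$)
$\left(c{\left(1 \right)} + 152\right) 8 = \left(-12 + 152\right) 8 = 140 \cdot 8 = 1120$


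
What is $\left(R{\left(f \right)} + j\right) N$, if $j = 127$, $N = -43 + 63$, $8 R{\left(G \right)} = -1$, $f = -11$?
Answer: $\frac{5075}{2} \approx 2537.5$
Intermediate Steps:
$R{\left(G \right)} = - \frac{1}{8}$ ($R{\left(G \right)} = \frac{1}{8} \left(-1\right) = - \frac{1}{8}$)
$N = 20$
$\left(R{\left(f \right)} + j\right) N = \left(- \frac{1}{8} + 127\right) 20 = \frac{1015}{8} \cdot 20 = \frac{5075}{2}$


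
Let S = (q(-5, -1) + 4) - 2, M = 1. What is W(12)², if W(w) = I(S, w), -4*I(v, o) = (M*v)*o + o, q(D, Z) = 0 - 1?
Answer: 36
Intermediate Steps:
q(D, Z) = -1
S = 1 (S = (-1 + 4) - 2 = 3 - 2 = 1)
I(v, o) = -o/4 - o*v/4 (I(v, o) = -((1*v)*o + o)/4 = -(v*o + o)/4 = -(o*v + o)/4 = -(o + o*v)/4 = -o/4 - o*v/4)
W(w) = -w/2 (W(w) = -w*(1 + 1)/4 = -¼*w*2 = -w/2)
W(12)² = (-½*12)² = (-6)² = 36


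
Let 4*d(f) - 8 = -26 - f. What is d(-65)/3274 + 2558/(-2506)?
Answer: -16690893/16409288 ≈ -1.0172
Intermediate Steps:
d(f) = -9/2 - f/4 (d(f) = 2 + (-26 - f)/4 = 2 + (-13/2 - f/4) = -9/2 - f/4)
d(-65)/3274 + 2558/(-2506) = (-9/2 - ¼*(-65))/3274 + 2558/(-2506) = (-9/2 + 65/4)*(1/3274) + 2558*(-1/2506) = (47/4)*(1/3274) - 1279/1253 = 47/13096 - 1279/1253 = -16690893/16409288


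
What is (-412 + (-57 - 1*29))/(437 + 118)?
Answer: -166/185 ≈ -0.89730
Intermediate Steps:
(-412 + (-57 - 1*29))/(437 + 118) = (-412 + (-57 - 29))/555 = (-412 - 86)*(1/555) = -498*1/555 = -166/185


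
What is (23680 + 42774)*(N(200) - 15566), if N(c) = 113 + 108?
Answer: -1019736630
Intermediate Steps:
N(c) = 221
(23680 + 42774)*(N(200) - 15566) = (23680 + 42774)*(221 - 15566) = 66454*(-15345) = -1019736630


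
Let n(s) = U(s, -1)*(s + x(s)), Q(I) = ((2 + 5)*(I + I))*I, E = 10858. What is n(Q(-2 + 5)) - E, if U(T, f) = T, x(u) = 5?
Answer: 5648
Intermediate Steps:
Q(I) = 14*I**2 (Q(I) = (7*(2*I))*I = (14*I)*I = 14*I**2)
n(s) = s*(5 + s) (n(s) = s*(s + 5) = s*(5 + s))
n(Q(-2 + 5)) - E = (14*(-2 + 5)**2)*(5 + 14*(-2 + 5)**2) - 1*10858 = (14*3**2)*(5 + 14*3**2) - 10858 = (14*9)*(5 + 14*9) - 10858 = 126*(5 + 126) - 10858 = 126*131 - 10858 = 16506 - 10858 = 5648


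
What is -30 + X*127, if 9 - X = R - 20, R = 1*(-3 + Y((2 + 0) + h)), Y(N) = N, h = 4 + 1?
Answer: 3145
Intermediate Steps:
h = 5
R = 4 (R = 1*(-3 + ((2 + 0) + 5)) = 1*(-3 + (2 + 5)) = 1*(-3 + 7) = 1*4 = 4)
X = 25 (X = 9 - (4 - 20) = 9 - 1*(-16) = 9 + 16 = 25)
-30 + X*127 = -30 + 25*127 = -30 + 3175 = 3145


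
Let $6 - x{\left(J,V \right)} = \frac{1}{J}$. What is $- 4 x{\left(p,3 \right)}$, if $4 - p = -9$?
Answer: $- \frac{308}{13} \approx -23.692$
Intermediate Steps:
$p = 13$ ($p = 4 - -9 = 4 + 9 = 13$)
$x{\left(J,V \right)} = 6 - \frac{1}{J}$
$- 4 x{\left(p,3 \right)} = - 4 \left(6 - \frac{1}{13}\right) = \left(-4\right) \frac{77}{13} = - \frac{308}{13}$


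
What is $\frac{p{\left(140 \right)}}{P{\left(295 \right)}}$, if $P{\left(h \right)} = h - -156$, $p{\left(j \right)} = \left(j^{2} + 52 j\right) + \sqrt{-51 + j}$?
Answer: $\frac{26880}{451} + \frac{\sqrt{89}}{451} \approx 59.622$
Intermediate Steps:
$p{\left(j \right)} = j^{2} + \sqrt{-51 + j} + 52 j$
$P{\left(h \right)} = 156 + h$ ($P{\left(h \right)} = h + 156 = 156 + h$)
$\frac{p{\left(140 \right)}}{P{\left(295 \right)}} = \frac{140^{2} + \sqrt{-51 + 140} + 52 \cdot 140}{156 + 295} = \frac{19600 + \sqrt{89} + 7280}{451} = \left(26880 + \sqrt{89}\right) \frac{1}{451} = \frac{26880}{451} + \frac{\sqrt{89}}{451}$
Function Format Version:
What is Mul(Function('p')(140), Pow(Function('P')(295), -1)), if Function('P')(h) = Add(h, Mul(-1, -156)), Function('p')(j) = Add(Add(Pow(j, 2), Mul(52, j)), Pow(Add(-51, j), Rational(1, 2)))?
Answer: Add(Rational(26880, 451), Mul(Rational(1, 451), Pow(89, Rational(1, 2)))) ≈ 59.622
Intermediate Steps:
Function('p')(j) = Add(Pow(j, 2), Pow(Add(-51, j), Rational(1, 2)), Mul(52, j))
Function('P')(h) = Add(156, h) (Function('P')(h) = Add(h, 156) = Add(156, h))
Mul(Function('p')(140), Pow(Function('P')(295), -1)) = Mul(Add(Pow(140, 2), Pow(Add(-51, 140), Rational(1, 2)), Mul(52, 140)), Pow(Add(156, 295), -1)) = Mul(Add(19600, Pow(89, Rational(1, 2)), 7280), Pow(451, -1)) = Mul(Add(26880, Pow(89, Rational(1, 2))), Rational(1, 451)) = Add(Rational(26880, 451), Mul(Rational(1, 451), Pow(89, Rational(1, 2))))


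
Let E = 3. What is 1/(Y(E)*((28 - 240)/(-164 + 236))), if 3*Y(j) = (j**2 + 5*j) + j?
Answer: -2/53 ≈ -0.037736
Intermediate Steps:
Y(j) = 2*j + j**2/3 (Y(j) = ((j**2 + 5*j) + j)/3 = (j**2 + 6*j)/3 = 2*j + j**2/3)
1/(Y(E)*((28 - 240)/(-164 + 236))) = 1/(((1/3)*3*(6 + 3))*((28 - 240)/(-164 + 236))) = 1/(((1/3)*3*9)*(-212/72)) = 1/(9*(-212*1/72)) = 1/(9*(-53/18)) = 1/(-53/2) = -2/53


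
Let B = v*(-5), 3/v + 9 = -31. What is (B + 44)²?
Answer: 126025/64 ≈ 1969.1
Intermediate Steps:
v = -3/40 (v = 3/(-9 - 31) = 3/(-40) = 3*(-1/40) = -3/40 ≈ -0.075000)
B = 3/8 (B = -3/40*(-5) = 3/8 ≈ 0.37500)
(B + 44)² = (3/8 + 44)² = (355/8)² = 126025/64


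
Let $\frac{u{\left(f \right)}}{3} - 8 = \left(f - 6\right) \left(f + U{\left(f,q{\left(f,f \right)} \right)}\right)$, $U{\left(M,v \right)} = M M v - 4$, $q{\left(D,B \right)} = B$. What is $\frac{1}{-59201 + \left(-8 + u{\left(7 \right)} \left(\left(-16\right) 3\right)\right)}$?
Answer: $- \frac{1}{110185} \approx -9.0757 \cdot 10^{-6}$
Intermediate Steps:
$U{\left(M,v \right)} = -4 + v M^{2}$ ($U{\left(M,v \right)} = M^{2} v - 4 = v M^{2} - 4 = -4 + v M^{2}$)
$u{\left(f \right)} = 24 + 3 \left(-6 + f\right) \left(-4 + f + f^{3}\right)$ ($u{\left(f \right)} = 24 + 3 \left(f - 6\right) \left(f + \left(-4 + f f^{2}\right)\right) = 24 + 3 \left(-6 + f\right) \left(f + \left(-4 + f^{3}\right)\right) = 24 + 3 \left(-6 + f\right) \left(-4 + f + f^{3}\right)$)
$\frac{1}{-59201 + \left(-8 + u{\left(7 \right)} \left(\left(-16\right) 3\right)\right)} = \frac{1}{-59201 + \left(-8 + \left(96 - 210 - 18 \cdot 7^{3} + 3 \cdot 7^{2} + 3 \cdot 7^{4}\right) \left(\left(-16\right) 3\right)\right)} = \frac{1}{-59201 + \left(-8 + \left(96 - 210 - 6174 + 3 \cdot 49 + 3 \cdot 2401\right) \left(-48\right)\right)} = \frac{1}{-59201 + \left(-8 + \left(96 - 210 - 6174 + 147 + 7203\right) \left(-48\right)\right)} = \frac{1}{-59201 + \left(-8 + 1062 \left(-48\right)\right)} = \frac{1}{-59201 - 50984} = \frac{1}{-110185} = - \frac{1}{110185}$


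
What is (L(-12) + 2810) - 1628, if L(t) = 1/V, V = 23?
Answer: 27187/23 ≈ 1182.0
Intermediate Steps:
L(t) = 1/23
(L(-12) + 2810) - 1628 = (1/23 + 2810) - 1628 = 64631/23 - 1628 = 27187/23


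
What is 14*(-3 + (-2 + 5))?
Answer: 0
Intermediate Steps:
14*(-3 + (-2 + 5)) = 14*(-3 + 3) = 14*0 = 0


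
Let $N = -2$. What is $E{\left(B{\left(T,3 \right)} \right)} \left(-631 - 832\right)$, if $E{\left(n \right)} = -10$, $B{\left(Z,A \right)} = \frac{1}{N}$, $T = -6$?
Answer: $14630$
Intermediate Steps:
$B{\left(Z,A \right)} = - \frac{1}{2}$ ($B{\left(Z,A \right)} = \frac{1}{-2} = - \frac{1}{2}$)
$E{\left(B{\left(T,3 \right)} \right)} \left(-631 - 832\right) = - 10 \left(-631 - 832\right) = \left(-10\right) \left(-1463\right) = 14630$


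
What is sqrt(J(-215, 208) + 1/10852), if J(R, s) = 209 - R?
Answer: sqrt(12483188537)/5426 ≈ 20.591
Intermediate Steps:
sqrt(J(-215, 208) + 1/10852) = sqrt((209 - 1*(-215)) + 1/10852) = sqrt((209 + 215) + 1/10852) = sqrt(424 + 1/10852) = sqrt(4601249/10852) = sqrt(12483188537)/5426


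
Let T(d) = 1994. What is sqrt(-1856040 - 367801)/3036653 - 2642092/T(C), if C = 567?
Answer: -1321046/997 + I*sqrt(2223841)/3036653 ≈ -1325.0 + 0.00049109*I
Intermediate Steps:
sqrt(-1856040 - 367801)/3036653 - 2642092/T(C) = sqrt(-1856040 - 367801)/3036653 - 2642092/1994 = sqrt(-2223841)*(1/3036653) - 2642092*1/1994 = (I*sqrt(2223841))*(1/3036653) - 1321046/997 = I*sqrt(2223841)/3036653 - 1321046/997 = -1321046/997 + I*sqrt(2223841)/3036653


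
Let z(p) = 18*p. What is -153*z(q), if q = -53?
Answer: 145962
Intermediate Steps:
-153*z(q) = -2754*(-53) = -153*(-954) = 145962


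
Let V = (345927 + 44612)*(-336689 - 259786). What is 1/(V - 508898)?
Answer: -1/232947258923 ≈ -4.2928e-12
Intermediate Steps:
V = -232946750025 (V = 390539*(-596475) = -232946750025)
1/(V - 508898) = 1/(-232946750025 - 508898) = 1/(-232947258923) = -1/232947258923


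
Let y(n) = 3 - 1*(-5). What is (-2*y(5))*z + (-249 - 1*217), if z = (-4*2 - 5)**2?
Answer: -3170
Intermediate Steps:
y(n) = 8 (y(n) = 3 + 5 = 8)
z = 169 (z = (-8 - 5)**2 = (-13)**2 = 169)
(-2*y(5))*z + (-249 - 1*217) = -2*8*169 + (-249 - 1*217) = -16*169 + (-249 - 217) = -2704 - 466 = -3170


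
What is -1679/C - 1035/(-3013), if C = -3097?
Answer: 359314/405707 ≈ 0.88565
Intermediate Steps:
-1679/C - 1035/(-3013) = -1679/(-3097) - 1035/(-3013) = -1679*(-1/3097) - 1035*(-1/3013) = 1679/3097 + 45/131 = 359314/405707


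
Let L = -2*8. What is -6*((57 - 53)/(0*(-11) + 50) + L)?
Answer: 2388/25 ≈ 95.520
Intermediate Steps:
L = -16
-6*((57 - 53)/(0*(-11) + 50) + L) = -6*((57 - 53)/(0*(-11) + 50) - 16) = -6*(4/(0 + 50) - 16) = -6*(4/50 - 16) = -6*(4*(1/50) - 16) = -6*(2/25 - 16) = -6*(-398/25) = 2388/25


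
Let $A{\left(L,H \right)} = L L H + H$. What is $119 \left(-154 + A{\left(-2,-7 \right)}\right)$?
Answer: $-22491$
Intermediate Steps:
$A{\left(L,H \right)} = H + H L^{2}$ ($A{\left(L,H \right)} = L^{2} H + H = H L^{2} + H = H + H L^{2}$)
$119 \left(-154 + A{\left(-2,-7 \right)}\right) = 119 \left(-154 - 7 \left(1 + \left(-2\right)^{2}\right)\right) = 119 \left(-154 - 7 \left(1 + 4\right)\right) = 119 \left(-154 - 35\right) = 119 \left(-189\right) = -22491$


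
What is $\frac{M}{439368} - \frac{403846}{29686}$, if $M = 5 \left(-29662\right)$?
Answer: $- \frac{45459934997}{3260769612} \approx -13.941$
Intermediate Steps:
$M = -148310$
$\frac{M}{439368} - \frac{403846}{29686} = - \frac{148310}{439368} - \frac{403846}{29686} = \left(-148310\right) \frac{1}{439368} - \frac{201923}{14843} = - \frac{74155}{219684} - \frac{201923}{14843} = - \frac{45459934997}{3260769612}$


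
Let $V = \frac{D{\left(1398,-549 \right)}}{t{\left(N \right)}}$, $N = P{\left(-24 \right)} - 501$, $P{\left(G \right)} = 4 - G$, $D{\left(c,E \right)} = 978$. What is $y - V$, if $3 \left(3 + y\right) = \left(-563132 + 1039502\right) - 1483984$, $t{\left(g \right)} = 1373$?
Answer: $- \frac{1383469313}{4119} \approx -3.3588 \cdot 10^{5}$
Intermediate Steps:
$N = -473$ ($N = \left(4 - -24\right) - 501 = \left(4 + 24\right) - 501 = 28 - 501 = -473$)
$y = - \frac{1007623}{3}$ ($y = -3 + \frac{\left(-563132 + 1039502\right) - 1483984}{3} = -3 + \frac{476370 - 1483984}{3} = -3 + \frac{1}{3} \left(-1007614\right) = -3 - \frac{1007614}{3} = - \frac{1007623}{3} \approx -3.3587 \cdot 10^{5}$)
$V = \frac{978}{1373} \approx 0.71231$
$y - V = - \frac{1007623}{3} - \frac{978}{1373} = - \frac{1383469313}{4119}$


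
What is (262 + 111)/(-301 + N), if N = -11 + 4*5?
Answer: -373/292 ≈ -1.2774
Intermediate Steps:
N = 9 (N = -11 + 20 = 9)
(262 + 111)/(-301 + N) = (262 + 111)/(-301 + 9) = 373/(-292) = 373*(-1/292) = -373/292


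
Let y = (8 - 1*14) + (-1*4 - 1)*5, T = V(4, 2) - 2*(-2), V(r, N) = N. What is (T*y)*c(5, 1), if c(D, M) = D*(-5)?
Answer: 4650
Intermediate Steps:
T = 6 (T = 2 - 2*(-2) = 2 + 4 = 6)
c(D, M) = -5*D
y = -31 (y = (8 - 14) + (-4 - 1)*5 = -6 - 5*5 = -6 - 25 = -31)
(T*y)*c(5, 1) = (6*(-31))*(-5*5) = -186*(-25) = 4650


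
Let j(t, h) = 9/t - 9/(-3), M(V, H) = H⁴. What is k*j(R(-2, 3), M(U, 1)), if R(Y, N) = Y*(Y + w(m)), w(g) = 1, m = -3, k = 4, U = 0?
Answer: 30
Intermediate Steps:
R(Y, N) = Y*(1 + Y) (R(Y, N) = Y*(Y + 1) = Y*(1 + Y))
j(t, h) = 3 + 9/t (j(t, h) = 9/t - 9*(-⅓) = 9/t + 3 = 3 + 9/t)
k*j(R(-2, 3), M(U, 1)) = 4*(3 + 9/((-2*(1 - 2)))) = 4*(3 + 9/((-2*(-1)))) = 4*(3 + 9/2) = 4*(15/2) = 30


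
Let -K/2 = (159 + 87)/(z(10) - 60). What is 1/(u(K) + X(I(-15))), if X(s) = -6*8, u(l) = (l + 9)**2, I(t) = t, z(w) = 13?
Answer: 2209/731193 ≈ 0.0030211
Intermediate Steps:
K = 492/47 (K = -2*(159 + 87)/(13 - 60) = -492/(-47) = -492*(-1)/47 = -2*(-246/47) = 492/47 ≈ 10.468)
u(l) = (9 + l)**2
X(s) = -48
1/(u(K) + X(I(-15))) = 1/((9 + 492/47)**2 - 48) = 1/((915/47)**2 - 48) = 1/(837225/2209 - 48) = 1/(731193/2209) = 2209/731193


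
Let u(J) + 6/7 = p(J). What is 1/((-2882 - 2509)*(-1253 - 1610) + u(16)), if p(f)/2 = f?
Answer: 7/108041249 ≈ 6.4790e-8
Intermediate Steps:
p(f) = 2*f
u(J) = -6/7 + 2*J
1/((-2882 - 2509)*(-1253 - 1610) + u(16)) = 1/((-2882 - 2509)*(-1253 - 1610) + (-6/7 + 2*16)) = 1/(-5391*(-2863) + (-6/7 + 32)) = 1/(15434433 + 218/7) = 1/(108041249/7) = 7/108041249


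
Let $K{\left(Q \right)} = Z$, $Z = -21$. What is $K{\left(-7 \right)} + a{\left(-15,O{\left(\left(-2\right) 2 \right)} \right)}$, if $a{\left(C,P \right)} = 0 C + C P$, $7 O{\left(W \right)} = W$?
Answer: $- \frac{87}{7} \approx -12.429$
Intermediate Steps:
$O{\left(W \right)} = \frac{W}{7}$
$a{\left(C,P \right)} = C P$ ($a{\left(C,P \right)} = 0 + C P = C P$)
$K{\left(Q \right)} = -21$
$K{\left(-7 \right)} + a{\left(-15,O{\left(\left(-2\right) 2 \right)} \right)} = -21 - 15 \frac{\left(-2\right) 2}{7} = -21 - 15 \cdot \frac{1}{7} \left(-4\right) = -21 - - \frac{60}{7} = -21 + \frac{60}{7} = - \frac{87}{7}$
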